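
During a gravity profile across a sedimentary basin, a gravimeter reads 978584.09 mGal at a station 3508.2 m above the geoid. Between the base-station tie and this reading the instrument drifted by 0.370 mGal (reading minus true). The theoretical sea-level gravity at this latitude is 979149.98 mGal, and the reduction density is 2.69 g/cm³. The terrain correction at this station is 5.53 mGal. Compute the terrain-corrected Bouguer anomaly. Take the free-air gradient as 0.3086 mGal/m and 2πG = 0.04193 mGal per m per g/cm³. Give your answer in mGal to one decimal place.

Drift-corrected reading = 978584.09 − (0.370) = 978583.720 mGal
Free-air correction = 0.3086 × 3508.2 = 1082.63 mGal
Free-air anomaly = 978583.720 − 979149.98 + (1082.63) = 516.370 mGal
Bouguer slab correction = 0.04193 × 2.69 × 3508.2 = 395.70 mGal
Simple Bouguer anomaly = 516.370 − (395.70) = 120.670 mGal
Complete Bouguer anomaly = 120.670 + 5.53 = 126.200 mGal

126.2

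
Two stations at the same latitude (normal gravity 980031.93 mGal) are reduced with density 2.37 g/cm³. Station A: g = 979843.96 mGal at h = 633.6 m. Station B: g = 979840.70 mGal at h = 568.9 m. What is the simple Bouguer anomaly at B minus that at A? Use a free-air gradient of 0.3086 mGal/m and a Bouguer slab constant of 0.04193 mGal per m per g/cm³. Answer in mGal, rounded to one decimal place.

-16.8

Δg_SB(A) = 979843.96 − 980031.93 + 0.3086×633.6 − 0.04193×2.37×633.6 = -55.40 mGal
Δg_SB(B) = 979840.70 − 980031.93 + 0.3086×568.9 − 0.04193×2.37×568.9 = -72.20 mGal
Difference = -72.20 − (-55.40) = -16.80 mGal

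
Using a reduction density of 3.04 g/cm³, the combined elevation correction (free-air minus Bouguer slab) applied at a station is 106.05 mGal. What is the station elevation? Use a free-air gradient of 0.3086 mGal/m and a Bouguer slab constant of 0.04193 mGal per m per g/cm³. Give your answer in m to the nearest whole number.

Combined gradient = 0.3086 − 0.04193 × 3.04 = 0.1811328 mGal/m
h = 106.05 / 0.1811328 = 585.48 m

585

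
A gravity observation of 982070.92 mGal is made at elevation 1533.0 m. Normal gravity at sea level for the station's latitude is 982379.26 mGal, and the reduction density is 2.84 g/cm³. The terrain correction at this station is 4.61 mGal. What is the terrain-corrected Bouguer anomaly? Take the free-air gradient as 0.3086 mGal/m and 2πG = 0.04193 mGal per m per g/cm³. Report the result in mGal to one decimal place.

-13.2

Free-air correction = 0.3086 × 1533.0 = 473.08 mGal
Free-air anomaly = 982070.92 − 982379.26 + (473.08) = 164.74 mGal
Bouguer slab correction = 0.04193 × 2.84 × 1533.0 = 182.55 mGal
Simple Bouguer anomaly = 164.74 − (182.55) = -17.81 mGal
Complete Bouguer anomaly = -17.81 + 4.61 = -13.20 mGal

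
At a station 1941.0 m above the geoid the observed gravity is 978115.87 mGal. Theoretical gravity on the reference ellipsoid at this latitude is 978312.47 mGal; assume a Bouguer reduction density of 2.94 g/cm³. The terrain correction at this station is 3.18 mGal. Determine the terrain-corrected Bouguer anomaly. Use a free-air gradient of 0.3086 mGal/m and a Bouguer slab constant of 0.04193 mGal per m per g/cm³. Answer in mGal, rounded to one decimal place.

Free-air correction = 0.3086 × 1941.0 = 598.99 mGal
Free-air anomaly = 978115.87 − 978312.47 + (598.99) = 402.39 mGal
Bouguer slab correction = 0.04193 × 2.94 × 1941.0 = 239.28 mGal
Simple Bouguer anomaly = 402.39 − (239.28) = 163.11 mGal
Complete Bouguer anomaly = 163.11 + 3.18 = 166.29 mGal

166.3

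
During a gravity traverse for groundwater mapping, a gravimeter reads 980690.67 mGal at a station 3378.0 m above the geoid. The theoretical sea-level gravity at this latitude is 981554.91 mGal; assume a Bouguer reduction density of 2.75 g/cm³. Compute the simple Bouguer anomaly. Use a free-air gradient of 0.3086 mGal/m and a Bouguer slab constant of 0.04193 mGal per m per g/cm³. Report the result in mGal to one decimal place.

-211.3

Free-air correction = 0.3086 × 3378.0 = 1042.45 mGal
Free-air anomaly = 980690.67 − 981554.91 + (1042.45) = 178.21 mGal
Bouguer slab correction = 0.04193 × 2.75 × 3378.0 = 389.51 mGal
Simple Bouguer anomaly = 178.21 − (389.51) = -211.30 mGal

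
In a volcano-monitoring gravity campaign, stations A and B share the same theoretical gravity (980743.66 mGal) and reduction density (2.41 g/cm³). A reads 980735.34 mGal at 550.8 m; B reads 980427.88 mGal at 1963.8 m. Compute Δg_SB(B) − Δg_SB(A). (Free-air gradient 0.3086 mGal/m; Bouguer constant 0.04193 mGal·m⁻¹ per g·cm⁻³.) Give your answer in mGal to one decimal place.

-14.2

Δg_SB(A) = 980735.34 − 980743.66 + 0.3086×550.8 − 0.04193×2.41×550.8 = 106.00 mGal
Δg_SB(B) = 980427.88 − 980743.66 + 0.3086×1963.8 − 0.04193×2.41×1963.8 = 91.80 mGal
Difference = 91.80 − (106.00) = -14.20 mGal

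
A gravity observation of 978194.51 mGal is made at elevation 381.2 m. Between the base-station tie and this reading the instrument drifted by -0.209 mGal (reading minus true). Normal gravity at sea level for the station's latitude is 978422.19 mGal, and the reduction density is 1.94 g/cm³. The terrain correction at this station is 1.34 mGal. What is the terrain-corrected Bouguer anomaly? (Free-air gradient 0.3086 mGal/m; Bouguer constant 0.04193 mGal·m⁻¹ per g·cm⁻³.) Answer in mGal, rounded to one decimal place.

-139.5

Drift-corrected reading = 978194.51 − (-0.209) = 978194.719 mGal
Free-air correction = 0.3086 × 381.2 = 117.64 mGal
Free-air anomaly = 978194.719 − 978422.19 + (117.64) = -109.831 mGal
Bouguer slab correction = 0.04193 × 1.94 × 381.2 = 31.01 mGal
Simple Bouguer anomaly = -109.831 − (31.01) = -140.841 mGal
Complete Bouguer anomaly = -140.841 + 1.34 = -139.501 mGal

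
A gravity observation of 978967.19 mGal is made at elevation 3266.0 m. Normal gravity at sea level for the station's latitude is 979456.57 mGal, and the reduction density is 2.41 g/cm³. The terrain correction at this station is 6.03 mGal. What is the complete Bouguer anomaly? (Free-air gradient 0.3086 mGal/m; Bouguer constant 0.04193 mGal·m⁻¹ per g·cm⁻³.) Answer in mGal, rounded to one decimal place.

194.5

Free-air correction = 0.3086 × 3266.0 = 1007.89 mGal
Free-air anomaly = 978967.19 − 979456.57 + (1007.89) = 518.51 mGal
Bouguer slab correction = 0.04193 × 2.41 × 3266.0 = 330.03 mGal
Simple Bouguer anomaly = 518.51 − (330.03) = 188.48 mGal
Complete Bouguer anomaly = 188.48 + 6.03 = 194.51 mGal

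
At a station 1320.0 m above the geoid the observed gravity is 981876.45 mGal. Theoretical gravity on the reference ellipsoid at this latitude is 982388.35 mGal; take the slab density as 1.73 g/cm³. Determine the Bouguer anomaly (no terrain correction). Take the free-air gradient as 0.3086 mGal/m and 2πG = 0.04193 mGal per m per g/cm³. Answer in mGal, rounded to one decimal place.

-200.3

Free-air correction = 0.3086 × 1320.0 = 407.35 mGal
Free-air anomaly = 981876.45 − 982388.35 + (407.35) = -104.55 mGal
Bouguer slab correction = 0.04193 × 1.73 × 1320.0 = 95.75 mGal
Simple Bouguer anomaly = -104.55 − (95.75) = -200.30 mGal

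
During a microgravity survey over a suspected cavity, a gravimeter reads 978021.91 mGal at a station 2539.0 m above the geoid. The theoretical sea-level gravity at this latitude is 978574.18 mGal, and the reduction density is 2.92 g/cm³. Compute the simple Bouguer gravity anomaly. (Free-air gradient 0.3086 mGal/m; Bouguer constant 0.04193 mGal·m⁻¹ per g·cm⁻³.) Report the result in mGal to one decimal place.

Free-air correction = 0.3086 × 2539.0 = 783.54 mGal
Free-air anomaly = 978021.91 − 978574.18 + (783.54) = 231.27 mGal
Bouguer slab correction = 0.04193 × 2.92 × 2539.0 = 310.86 mGal
Simple Bouguer anomaly = 231.27 − (310.86) = -79.59 mGal

-79.6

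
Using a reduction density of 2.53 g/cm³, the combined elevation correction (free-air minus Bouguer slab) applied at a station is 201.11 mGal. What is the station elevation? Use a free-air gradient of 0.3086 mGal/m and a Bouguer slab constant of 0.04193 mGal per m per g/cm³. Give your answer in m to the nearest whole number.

Combined gradient = 0.3086 − 0.04193 × 2.53 = 0.2025171 mGal/m
h = 201.11 / 0.2025171 = 993.05 m

993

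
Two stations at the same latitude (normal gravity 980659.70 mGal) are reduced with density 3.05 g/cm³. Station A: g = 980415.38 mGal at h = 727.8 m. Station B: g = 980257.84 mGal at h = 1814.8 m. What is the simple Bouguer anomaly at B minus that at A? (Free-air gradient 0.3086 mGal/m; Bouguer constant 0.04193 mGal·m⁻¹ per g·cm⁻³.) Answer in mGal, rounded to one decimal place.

38.9

Δg_SB(A) = 980415.38 − 980659.70 + 0.3086×727.8 − 0.04193×3.05×727.8 = -112.80 mGal
Δg_SB(B) = 980257.84 − 980659.70 + 0.3086×1814.8 − 0.04193×3.05×1814.8 = -73.90 mGal
Difference = -73.90 − (-112.80) = 38.90 mGal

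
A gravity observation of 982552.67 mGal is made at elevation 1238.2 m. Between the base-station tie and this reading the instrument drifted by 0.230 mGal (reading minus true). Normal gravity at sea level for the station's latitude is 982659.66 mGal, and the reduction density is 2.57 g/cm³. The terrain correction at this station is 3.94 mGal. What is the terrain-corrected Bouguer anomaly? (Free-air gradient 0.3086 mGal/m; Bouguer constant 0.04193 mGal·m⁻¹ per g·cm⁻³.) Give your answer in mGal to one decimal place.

Drift-corrected reading = 982552.67 − (0.230) = 982552.440 mGal
Free-air correction = 0.3086 × 1238.2 = 382.11 mGal
Free-air anomaly = 982552.440 − 982659.66 + (382.11) = 274.890 mGal
Bouguer slab correction = 0.04193 × 2.57 × 1238.2 = 133.43 mGal
Simple Bouguer anomaly = 274.890 − (133.43) = 141.460 mGal
Complete Bouguer anomaly = 141.460 + 3.94 = 145.400 mGal

145.4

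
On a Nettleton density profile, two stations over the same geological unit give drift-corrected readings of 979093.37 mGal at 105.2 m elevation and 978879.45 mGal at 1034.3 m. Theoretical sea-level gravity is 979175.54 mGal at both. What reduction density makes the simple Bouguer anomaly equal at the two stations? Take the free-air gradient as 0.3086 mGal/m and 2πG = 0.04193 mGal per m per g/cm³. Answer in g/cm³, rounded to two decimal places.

Δg_obs = 978879.45 − 979093.37 = -213.92 mGal over Δh = 1034.3 − 105.2 = 929.1 m
Equal Bouguer anomalies ⇒ Δg_obs + (0.3086 − 0.04193ρ)·Δh = 0
0.3086 − 0.04193ρ = −Δg_obs/Δh = 0.23024
ρ = (0.3086 − 0.23024) / 0.04193 = 1.87 g/cm³

1.87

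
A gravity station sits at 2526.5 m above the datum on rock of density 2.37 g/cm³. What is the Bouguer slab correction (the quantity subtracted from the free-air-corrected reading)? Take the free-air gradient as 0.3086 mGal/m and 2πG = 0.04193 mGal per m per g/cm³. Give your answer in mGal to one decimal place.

Bouguer slab correction = 0.04193 × 2.37 × 2526.5 = 251.1 mGal

251.1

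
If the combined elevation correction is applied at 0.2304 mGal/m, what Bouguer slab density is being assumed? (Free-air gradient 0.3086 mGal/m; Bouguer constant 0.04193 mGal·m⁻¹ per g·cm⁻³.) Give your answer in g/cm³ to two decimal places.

1.87

0.2304 = 0.3086 − 0.04193 × ρ
ρ = (0.3086 − 0.2304) / 0.04193 = 1.87 g/cm³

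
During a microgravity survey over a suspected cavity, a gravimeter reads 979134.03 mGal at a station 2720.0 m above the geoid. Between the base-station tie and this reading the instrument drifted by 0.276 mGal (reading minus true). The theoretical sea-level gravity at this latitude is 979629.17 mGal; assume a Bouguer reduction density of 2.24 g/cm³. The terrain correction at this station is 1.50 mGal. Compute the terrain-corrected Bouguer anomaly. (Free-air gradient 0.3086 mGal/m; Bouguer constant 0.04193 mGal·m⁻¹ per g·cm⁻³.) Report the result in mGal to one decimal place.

90.0

Drift-corrected reading = 979134.03 − (0.276) = 979133.754 mGal
Free-air correction = 0.3086 × 2720.0 = 839.39 mGal
Free-air anomaly = 979133.754 − 979629.17 + (839.39) = 343.974 mGal
Bouguer slab correction = 0.04193 × 2.24 × 2720.0 = 255.47 mGal
Simple Bouguer anomaly = 343.974 − (255.47) = 88.504 mGal
Complete Bouguer anomaly = 88.504 + 1.50 = 90.004 mGal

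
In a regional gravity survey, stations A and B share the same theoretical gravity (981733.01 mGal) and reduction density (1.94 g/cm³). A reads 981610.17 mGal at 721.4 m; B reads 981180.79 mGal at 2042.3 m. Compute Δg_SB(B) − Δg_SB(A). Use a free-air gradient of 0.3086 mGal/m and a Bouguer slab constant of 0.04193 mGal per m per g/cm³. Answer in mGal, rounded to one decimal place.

Δg_SB(A) = 981610.17 − 981733.01 + 0.3086×721.4 − 0.04193×1.94×721.4 = 41.10 mGal
Δg_SB(B) = 981180.79 − 981733.01 + 0.3086×2042.3 − 0.04193×1.94×2042.3 = -88.10 mGal
Difference = -88.10 − (41.10) = -129.20 mGal

-129.2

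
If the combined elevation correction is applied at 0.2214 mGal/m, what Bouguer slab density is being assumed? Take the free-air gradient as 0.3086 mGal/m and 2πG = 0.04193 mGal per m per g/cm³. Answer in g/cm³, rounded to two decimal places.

0.2214 = 0.3086 − 0.04193 × ρ
ρ = (0.3086 − 0.2214) / 0.04193 = 2.08 g/cm³

2.08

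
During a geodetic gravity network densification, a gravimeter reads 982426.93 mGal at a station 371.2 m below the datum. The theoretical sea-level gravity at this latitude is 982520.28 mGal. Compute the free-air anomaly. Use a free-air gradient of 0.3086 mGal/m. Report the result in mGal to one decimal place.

Free-air correction = 0.3086 × -371.2 = -114.55 mGal
Free-air anomaly = 982426.93 − 982520.28 + (-114.55) = -207.90 mGal

-207.9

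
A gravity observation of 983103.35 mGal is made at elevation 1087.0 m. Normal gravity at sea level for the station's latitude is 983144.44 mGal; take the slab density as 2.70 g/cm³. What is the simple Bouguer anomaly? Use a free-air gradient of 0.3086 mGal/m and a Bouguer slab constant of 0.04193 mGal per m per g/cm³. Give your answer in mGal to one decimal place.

171.3

Free-air correction = 0.3086 × 1087.0 = 335.45 mGal
Free-air anomaly = 983103.35 − 983144.44 + (335.45) = 294.36 mGal
Bouguer slab correction = 0.04193 × 2.70 × 1087.0 = 123.06 mGal
Simple Bouguer anomaly = 294.36 − (123.06) = 171.30 mGal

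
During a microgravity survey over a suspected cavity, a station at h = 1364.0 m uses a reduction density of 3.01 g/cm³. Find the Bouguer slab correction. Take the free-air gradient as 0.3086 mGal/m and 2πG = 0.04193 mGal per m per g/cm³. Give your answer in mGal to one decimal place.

Bouguer slab correction = 0.04193 × 3.01 × 1364.0 = 172.1 mGal

172.1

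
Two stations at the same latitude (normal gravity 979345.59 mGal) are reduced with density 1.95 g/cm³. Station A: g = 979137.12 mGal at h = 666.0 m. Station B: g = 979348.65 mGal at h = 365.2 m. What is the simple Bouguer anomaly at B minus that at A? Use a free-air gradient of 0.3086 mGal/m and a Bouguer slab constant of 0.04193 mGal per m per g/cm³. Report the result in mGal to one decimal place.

Δg_SB(A) = 979137.12 − 979345.59 + 0.3086×666.0 − 0.04193×1.95×666.0 = -57.40 mGal
Δg_SB(B) = 979348.65 − 979345.59 + 0.3086×365.2 − 0.04193×1.95×365.2 = 85.90 mGal
Difference = 85.90 − (-57.40) = 143.30 mGal

143.3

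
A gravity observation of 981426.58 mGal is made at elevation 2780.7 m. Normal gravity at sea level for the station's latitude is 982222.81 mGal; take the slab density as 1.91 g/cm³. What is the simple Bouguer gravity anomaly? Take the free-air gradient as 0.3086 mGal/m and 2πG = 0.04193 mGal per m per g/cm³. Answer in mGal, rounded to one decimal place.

-160.8

Free-air correction = 0.3086 × 2780.7 = 858.12 mGal
Free-air anomaly = 981426.58 − 982222.81 + (858.12) = 61.89 mGal
Bouguer slab correction = 0.04193 × 1.91 × 2780.7 = 222.70 mGal
Simple Bouguer anomaly = 61.89 − (222.70) = -160.81 mGal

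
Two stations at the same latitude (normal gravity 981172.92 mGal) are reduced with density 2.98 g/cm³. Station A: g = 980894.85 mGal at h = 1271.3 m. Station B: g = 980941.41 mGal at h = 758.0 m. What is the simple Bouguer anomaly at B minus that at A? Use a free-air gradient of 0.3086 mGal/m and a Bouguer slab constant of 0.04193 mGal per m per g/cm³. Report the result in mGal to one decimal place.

-47.7

Δg_SB(A) = 980894.85 − 981172.92 + 0.3086×1271.3 − 0.04193×2.98×1271.3 = -44.60 mGal
Δg_SB(B) = 980941.41 − 981172.92 + 0.3086×758.0 − 0.04193×2.98×758.0 = -92.30 mGal
Difference = -92.30 − (-44.60) = -47.70 mGal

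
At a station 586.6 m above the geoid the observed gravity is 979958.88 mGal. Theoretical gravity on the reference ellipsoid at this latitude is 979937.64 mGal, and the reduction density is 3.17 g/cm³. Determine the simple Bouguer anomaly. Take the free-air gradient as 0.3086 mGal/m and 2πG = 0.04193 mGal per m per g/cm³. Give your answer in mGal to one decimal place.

124.3

Free-air correction = 0.3086 × 586.6 = 181.02 mGal
Free-air anomaly = 979958.88 − 979937.64 + (181.02) = 202.26 mGal
Bouguer slab correction = 0.04193 × 3.17 × 586.6 = 77.97 mGal
Simple Bouguer anomaly = 202.26 − (77.97) = 124.29 mGal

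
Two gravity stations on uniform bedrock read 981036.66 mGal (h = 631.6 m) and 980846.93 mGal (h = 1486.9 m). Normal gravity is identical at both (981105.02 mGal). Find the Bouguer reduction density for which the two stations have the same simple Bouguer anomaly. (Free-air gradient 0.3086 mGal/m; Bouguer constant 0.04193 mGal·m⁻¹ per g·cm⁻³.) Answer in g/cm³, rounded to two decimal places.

Δg_obs = 980846.93 − 981036.66 = -189.73 mGal over Δh = 1486.9 − 631.6 = 855.3 m
Equal Bouguer anomalies ⇒ Δg_obs + (0.3086 − 0.04193ρ)·Δh = 0
0.3086 − 0.04193ρ = −Δg_obs/Δh = 0.22183
ρ = (0.3086 − 0.22183) / 0.04193 = 2.07 g/cm³

2.07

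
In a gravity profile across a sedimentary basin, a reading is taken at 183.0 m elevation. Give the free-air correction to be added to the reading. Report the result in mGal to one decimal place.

56.5

Free-air correction = 0.3086 × 183.0 = 56.5 mGal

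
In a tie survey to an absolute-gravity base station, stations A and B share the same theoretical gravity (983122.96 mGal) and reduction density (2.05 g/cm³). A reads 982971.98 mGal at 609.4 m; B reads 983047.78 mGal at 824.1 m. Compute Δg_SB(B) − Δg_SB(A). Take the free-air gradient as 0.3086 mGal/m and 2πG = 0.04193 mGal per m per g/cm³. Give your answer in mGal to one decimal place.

123.6

Δg_SB(A) = 982971.98 − 983122.96 + 0.3086×609.4 − 0.04193×2.05×609.4 = -15.30 mGal
Δg_SB(B) = 983047.78 − 983122.96 + 0.3086×824.1 − 0.04193×2.05×824.1 = 108.30 mGal
Difference = 108.30 − (-15.30) = 123.60 mGal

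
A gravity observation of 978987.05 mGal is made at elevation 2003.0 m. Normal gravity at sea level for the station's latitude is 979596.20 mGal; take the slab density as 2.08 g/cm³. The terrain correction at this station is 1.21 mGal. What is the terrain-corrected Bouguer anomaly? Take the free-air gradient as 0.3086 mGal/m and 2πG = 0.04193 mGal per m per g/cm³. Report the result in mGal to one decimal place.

-164.5

Free-air correction = 0.3086 × 2003.0 = 618.13 mGal
Free-air anomaly = 978987.05 − 979596.20 + (618.13) = 8.98 mGal
Bouguer slab correction = 0.04193 × 2.08 × 2003.0 = 174.69 mGal
Simple Bouguer anomaly = 8.98 − (174.69) = -165.71 mGal
Complete Bouguer anomaly = -165.71 + 1.21 = -164.50 mGal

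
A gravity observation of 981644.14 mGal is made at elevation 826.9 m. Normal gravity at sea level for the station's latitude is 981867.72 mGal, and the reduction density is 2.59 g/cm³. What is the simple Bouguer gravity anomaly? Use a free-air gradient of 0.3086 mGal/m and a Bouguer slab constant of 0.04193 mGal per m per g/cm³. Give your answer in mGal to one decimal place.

Free-air correction = 0.3086 × 826.9 = 255.18 mGal
Free-air anomaly = 981644.14 − 981867.72 + (255.18) = 31.60 mGal
Bouguer slab correction = 0.04193 × 2.59 × 826.9 = 89.80 mGal
Simple Bouguer anomaly = 31.60 − (89.80) = -58.20 mGal

-58.2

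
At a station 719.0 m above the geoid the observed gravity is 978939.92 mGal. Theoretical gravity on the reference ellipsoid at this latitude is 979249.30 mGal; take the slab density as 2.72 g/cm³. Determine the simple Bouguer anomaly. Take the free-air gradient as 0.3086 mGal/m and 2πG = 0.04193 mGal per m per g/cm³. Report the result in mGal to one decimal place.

Free-air correction = 0.3086 × 719.0 = 221.88 mGal
Free-air anomaly = 978939.92 − 979249.30 + (221.88) = -87.50 mGal
Bouguer slab correction = 0.04193 × 2.72 × 719.0 = 82.00 mGal
Simple Bouguer anomaly = -87.50 − (82.00) = -169.50 mGal

-169.5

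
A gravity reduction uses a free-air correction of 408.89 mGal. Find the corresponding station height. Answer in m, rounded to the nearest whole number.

h = 408.89 / 0.3086 = 1324.98 m

1325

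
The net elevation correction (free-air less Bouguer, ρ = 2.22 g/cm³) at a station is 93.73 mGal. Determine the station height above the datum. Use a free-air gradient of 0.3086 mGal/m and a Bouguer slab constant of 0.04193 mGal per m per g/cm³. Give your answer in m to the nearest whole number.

435

Combined gradient = 0.3086 − 0.04193 × 2.22 = 0.2155154 mGal/m
h = 93.73 / 0.2155154 = 434.91 m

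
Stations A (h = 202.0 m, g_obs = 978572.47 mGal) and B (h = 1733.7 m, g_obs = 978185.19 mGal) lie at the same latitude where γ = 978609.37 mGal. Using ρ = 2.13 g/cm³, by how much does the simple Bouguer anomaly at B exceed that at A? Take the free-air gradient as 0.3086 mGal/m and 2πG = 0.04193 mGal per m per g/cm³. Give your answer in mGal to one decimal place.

-51.4

Δg_SB(A) = 978572.47 − 978609.37 + 0.3086×202.0 − 0.04193×2.13×202.0 = 7.40 mGal
Δg_SB(B) = 978185.19 − 978609.37 + 0.3086×1733.7 − 0.04193×2.13×1733.7 = -44.00 mGal
Difference = -44.00 − (7.40) = -51.40 mGal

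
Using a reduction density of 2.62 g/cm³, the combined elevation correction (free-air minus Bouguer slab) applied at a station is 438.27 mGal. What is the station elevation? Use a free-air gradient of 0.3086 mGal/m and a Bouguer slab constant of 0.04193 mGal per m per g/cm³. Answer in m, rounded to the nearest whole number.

Combined gradient = 0.3086 − 0.04193 × 2.62 = 0.1987434 mGal/m
h = 438.27 / 0.1987434 = 2205.21 m

2205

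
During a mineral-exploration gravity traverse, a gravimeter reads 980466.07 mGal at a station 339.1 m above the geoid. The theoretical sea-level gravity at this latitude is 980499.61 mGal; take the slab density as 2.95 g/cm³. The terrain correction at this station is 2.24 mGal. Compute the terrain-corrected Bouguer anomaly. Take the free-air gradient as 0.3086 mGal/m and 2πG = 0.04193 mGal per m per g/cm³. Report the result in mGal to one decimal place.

31.4

Free-air correction = 0.3086 × 339.1 = 104.65 mGal
Free-air anomaly = 980466.07 − 980499.61 + (104.65) = 71.11 mGal
Bouguer slab correction = 0.04193 × 2.95 × 339.1 = 41.94 mGal
Simple Bouguer anomaly = 71.11 − (41.94) = 29.17 mGal
Complete Bouguer anomaly = 29.17 + 2.24 = 31.41 mGal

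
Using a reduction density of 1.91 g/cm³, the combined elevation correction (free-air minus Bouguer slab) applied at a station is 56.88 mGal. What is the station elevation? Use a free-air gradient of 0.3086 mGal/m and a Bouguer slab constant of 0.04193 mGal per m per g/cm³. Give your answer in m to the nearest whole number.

Combined gradient = 0.3086 − 0.04193 × 1.91 = 0.2285137 mGal/m
h = 56.88 / 0.2285137 = 248.91 m

249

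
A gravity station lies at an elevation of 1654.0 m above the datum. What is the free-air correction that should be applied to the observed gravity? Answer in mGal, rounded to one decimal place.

Free-air correction = 0.3086 × 1654.0 = 510.4 mGal

510.4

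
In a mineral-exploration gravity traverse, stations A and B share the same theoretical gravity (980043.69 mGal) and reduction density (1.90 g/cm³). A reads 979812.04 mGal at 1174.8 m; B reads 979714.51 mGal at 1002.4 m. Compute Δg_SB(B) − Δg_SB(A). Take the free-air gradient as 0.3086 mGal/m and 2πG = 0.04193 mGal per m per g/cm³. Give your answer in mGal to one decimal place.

Δg_SB(A) = 979812.04 − 980043.69 + 0.3086×1174.8 − 0.04193×1.90×1174.8 = 37.30 mGal
Δg_SB(B) = 979714.51 − 980043.69 + 0.3086×1002.4 − 0.04193×1.90×1002.4 = -99.70 mGal
Difference = -99.70 − (37.30) = -137.00 mGal

-137.0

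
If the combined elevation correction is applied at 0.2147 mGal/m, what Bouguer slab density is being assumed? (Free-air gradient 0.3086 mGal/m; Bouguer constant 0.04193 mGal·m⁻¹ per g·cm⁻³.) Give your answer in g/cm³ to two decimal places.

0.2147 = 0.3086 − 0.04193 × ρ
ρ = (0.3086 − 0.2147) / 0.04193 = 2.24 g/cm³

2.24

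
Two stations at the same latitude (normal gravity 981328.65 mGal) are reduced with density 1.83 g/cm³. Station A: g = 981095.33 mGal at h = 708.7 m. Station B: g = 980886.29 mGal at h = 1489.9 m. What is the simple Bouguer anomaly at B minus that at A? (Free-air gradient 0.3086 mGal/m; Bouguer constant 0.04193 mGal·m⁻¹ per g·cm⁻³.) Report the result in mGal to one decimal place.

-27.9

Δg_SB(A) = 981095.33 − 981328.65 + 0.3086×708.7 − 0.04193×1.83×708.7 = -69.00 mGal
Δg_SB(B) = 980886.29 − 981328.65 + 0.3086×1489.9 − 0.04193×1.83×1489.9 = -96.90 mGal
Difference = -96.90 − (-69.00) = -27.90 mGal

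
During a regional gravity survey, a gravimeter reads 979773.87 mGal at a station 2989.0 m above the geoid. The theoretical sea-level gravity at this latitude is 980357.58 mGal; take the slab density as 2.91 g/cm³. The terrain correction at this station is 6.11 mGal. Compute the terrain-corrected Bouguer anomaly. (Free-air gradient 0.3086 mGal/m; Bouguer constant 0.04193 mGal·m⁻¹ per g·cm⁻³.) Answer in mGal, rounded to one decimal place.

-19.9

Free-air correction = 0.3086 × 2989.0 = 922.41 mGal
Free-air anomaly = 979773.87 − 980357.58 + (922.41) = 338.70 mGal
Bouguer slab correction = 0.04193 × 2.91 × 2989.0 = 364.71 mGal
Simple Bouguer anomaly = 338.70 − (364.71) = -26.01 mGal
Complete Bouguer anomaly = -26.01 + 6.11 = -19.90 mGal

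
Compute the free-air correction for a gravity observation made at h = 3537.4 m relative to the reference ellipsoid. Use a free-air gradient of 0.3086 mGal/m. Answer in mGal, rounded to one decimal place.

Free-air correction = 0.3086 × 3537.4 = 1091.6 mGal

1091.6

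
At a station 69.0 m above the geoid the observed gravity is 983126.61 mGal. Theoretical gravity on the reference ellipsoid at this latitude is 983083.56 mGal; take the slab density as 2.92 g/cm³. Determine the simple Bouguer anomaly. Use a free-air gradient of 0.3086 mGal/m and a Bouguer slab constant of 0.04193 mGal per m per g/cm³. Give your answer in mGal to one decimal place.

Free-air correction = 0.3086 × 69.0 = 21.29 mGal
Free-air anomaly = 983126.61 − 983083.56 + (21.29) = 64.34 mGal
Bouguer slab correction = 0.04193 × 2.92 × 69.0 = 8.45 mGal
Simple Bouguer anomaly = 64.34 − (8.45) = 55.89 mGal

55.9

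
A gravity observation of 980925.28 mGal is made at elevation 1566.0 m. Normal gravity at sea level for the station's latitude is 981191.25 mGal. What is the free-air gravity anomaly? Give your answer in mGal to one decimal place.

217.3

Free-air correction = 0.3086 × 1566.0 = 483.27 mGal
Free-air anomaly = 980925.28 − 981191.25 + (483.27) = 217.30 mGal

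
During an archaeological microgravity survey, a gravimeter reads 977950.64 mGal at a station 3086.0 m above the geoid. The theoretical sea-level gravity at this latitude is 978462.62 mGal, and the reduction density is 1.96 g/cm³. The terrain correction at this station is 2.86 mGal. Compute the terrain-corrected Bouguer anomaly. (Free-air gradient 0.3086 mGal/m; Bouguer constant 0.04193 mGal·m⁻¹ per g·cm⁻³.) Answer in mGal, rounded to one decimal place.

Free-air correction = 0.3086 × 3086.0 = 952.34 mGal
Free-air anomaly = 977950.64 − 978462.62 + (952.34) = 440.36 mGal
Bouguer slab correction = 0.04193 × 1.96 × 3086.0 = 253.62 mGal
Simple Bouguer anomaly = 440.36 − (253.62) = 186.74 mGal
Complete Bouguer anomaly = 186.74 + 2.86 = 189.60 mGal

189.6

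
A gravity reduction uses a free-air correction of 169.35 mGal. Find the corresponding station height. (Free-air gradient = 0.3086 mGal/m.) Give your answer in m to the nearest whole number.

549

h = 169.35 / 0.3086 = 548.77 m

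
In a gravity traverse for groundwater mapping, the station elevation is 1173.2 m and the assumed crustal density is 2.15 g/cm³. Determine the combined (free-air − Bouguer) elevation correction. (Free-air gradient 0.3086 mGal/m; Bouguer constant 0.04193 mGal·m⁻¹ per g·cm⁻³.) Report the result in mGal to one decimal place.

Combined gradient = 0.3086 − 0.04193 × 2.15 = 0.2184505 mGal/m
Combined elevation correction = 0.2184505 × 1173.2 = 256.3 mGal

256.3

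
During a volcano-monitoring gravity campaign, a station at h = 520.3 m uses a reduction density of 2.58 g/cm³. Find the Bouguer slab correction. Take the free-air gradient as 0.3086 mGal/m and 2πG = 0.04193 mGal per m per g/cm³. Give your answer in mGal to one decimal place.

56.3

Bouguer slab correction = 0.04193 × 2.58 × 520.3 = 56.3 mGal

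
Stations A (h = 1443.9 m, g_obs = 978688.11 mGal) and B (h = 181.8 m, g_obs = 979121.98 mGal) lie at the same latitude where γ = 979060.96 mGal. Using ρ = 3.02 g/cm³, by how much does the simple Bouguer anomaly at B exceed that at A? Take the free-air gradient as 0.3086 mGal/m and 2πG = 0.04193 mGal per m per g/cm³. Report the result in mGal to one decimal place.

204.2

Δg_SB(A) = 978688.11 − 979060.96 + 0.3086×1443.9 − 0.04193×3.02×1443.9 = -110.10 mGal
Δg_SB(B) = 979121.98 − 979060.96 + 0.3086×181.8 − 0.04193×3.02×181.8 = 94.10 mGal
Difference = 94.10 − (-110.10) = 204.20 mGal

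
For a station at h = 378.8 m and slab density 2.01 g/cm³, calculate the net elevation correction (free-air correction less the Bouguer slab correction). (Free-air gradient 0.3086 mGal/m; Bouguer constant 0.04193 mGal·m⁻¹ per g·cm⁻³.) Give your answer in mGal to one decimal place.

85.0

Combined gradient = 0.3086 − 0.04193 × 2.01 = 0.2243207 mGal/m
Combined elevation correction = 0.2243207 × 378.8 = 85.0 mGal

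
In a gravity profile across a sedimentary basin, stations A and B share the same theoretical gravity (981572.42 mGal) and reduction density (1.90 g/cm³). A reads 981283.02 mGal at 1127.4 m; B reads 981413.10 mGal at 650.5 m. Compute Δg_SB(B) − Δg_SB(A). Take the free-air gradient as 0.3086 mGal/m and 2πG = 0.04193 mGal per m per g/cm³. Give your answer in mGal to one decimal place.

20.9

Δg_SB(A) = 981283.02 − 981572.42 + 0.3086×1127.4 − 0.04193×1.90×1127.4 = -31.30 mGal
Δg_SB(B) = 981413.10 − 981572.42 + 0.3086×650.5 − 0.04193×1.90×650.5 = -10.40 mGal
Difference = -10.40 − (-31.30) = 20.90 mGal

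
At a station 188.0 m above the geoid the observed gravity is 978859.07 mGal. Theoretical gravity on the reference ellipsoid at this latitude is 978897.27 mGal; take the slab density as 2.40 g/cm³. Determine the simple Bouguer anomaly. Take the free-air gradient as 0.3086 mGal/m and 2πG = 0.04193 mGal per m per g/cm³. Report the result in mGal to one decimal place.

0.9

Free-air correction = 0.3086 × 188.0 = 58.02 mGal
Free-air anomaly = 978859.07 − 978897.27 + (58.02) = 19.82 mGal
Bouguer slab correction = 0.04193 × 2.40 × 188.0 = 18.92 mGal
Simple Bouguer anomaly = 19.82 − (18.92) = 0.90 mGal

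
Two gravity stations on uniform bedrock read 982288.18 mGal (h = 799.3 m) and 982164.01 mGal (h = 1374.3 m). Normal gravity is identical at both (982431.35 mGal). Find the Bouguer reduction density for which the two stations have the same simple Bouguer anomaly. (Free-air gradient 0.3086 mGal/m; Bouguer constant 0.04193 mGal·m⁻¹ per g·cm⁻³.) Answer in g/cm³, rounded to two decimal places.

Δg_obs = 982164.01 − 982288.18 = -124.17 mGal over Δh = 1374.3 − 799.3 = 575.0 m
Equal Bouguer anomalies ⇒ Δg_obs + (0.3086 − 0.04193ρ)·Δh = 0
0.3086 − 0.04193ρ = −Δg_obs/Δh = 0.21595
ρ = (0.3086 − 0.21595) / 0.04193 = 2.21 g/cm³

2.21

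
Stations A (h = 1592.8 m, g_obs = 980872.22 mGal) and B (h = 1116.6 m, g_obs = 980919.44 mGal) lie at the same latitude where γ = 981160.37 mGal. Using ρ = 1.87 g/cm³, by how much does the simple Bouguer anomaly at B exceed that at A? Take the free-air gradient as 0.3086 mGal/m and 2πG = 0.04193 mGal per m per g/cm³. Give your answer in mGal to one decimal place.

Δg_SB(A) = 980872.22 − 981160.37 + 0.3086×1592.8 − 0.04193×1.87×1592.8 = 78.50 mGal
Δg_SB(B) = 980919.44 − 981160.37 + 0.3086×1116.6 − 0.04193×1.87×1116.6 = 16.10 mGal
Difference = 16.10 − (78.50) = -62.40 mGal

-62.4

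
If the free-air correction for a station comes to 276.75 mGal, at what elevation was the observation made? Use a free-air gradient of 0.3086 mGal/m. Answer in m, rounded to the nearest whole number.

h = 276.75 / 0.3086 = 896.79 m

897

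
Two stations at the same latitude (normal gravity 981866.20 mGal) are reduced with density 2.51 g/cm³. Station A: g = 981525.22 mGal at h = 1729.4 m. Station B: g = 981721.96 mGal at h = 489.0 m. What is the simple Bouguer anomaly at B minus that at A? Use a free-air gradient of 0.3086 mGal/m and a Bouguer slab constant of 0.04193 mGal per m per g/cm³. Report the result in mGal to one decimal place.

-55.5

Δg_SB(A) = 981525.22 − 981866.20 + 0.3086×1729.4 − 0.04193×2.51×1729.4 = 10.70 mGal
Δg_SB(B) = 981721.96 − 981866.20 + 0.3086×489.0 − 0.04193×2.51×489.0 = -44.80 mGal
Difference = -44.80 − (10.70) = -55.50 mGal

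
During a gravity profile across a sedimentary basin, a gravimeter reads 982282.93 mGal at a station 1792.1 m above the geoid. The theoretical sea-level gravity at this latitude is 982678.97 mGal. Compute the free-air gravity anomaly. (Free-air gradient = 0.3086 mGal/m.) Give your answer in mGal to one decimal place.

157.0

Free-air correction = 0.3086 × 1792.1 = 553.04 mGal
Free-air anomaly = 982282.93 − 982678.97 + (553.04) = 157.00 mGal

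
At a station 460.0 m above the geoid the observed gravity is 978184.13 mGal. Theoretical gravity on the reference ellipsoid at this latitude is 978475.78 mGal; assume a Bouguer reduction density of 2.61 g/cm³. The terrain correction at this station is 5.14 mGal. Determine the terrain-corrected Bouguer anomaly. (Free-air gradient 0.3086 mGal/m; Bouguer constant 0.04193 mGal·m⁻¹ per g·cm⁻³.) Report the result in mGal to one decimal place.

Free-air correction = 0.3086 × 460.0 = 141.96 mGal
Free-air anomaly = 978184.13 − 978475.78 + (141.96) = -149.69 mGal
Bouguer slab correction = 0.04193 × 2.61 × 460.0 = 50.34 mGal
Simple Bouguer anomaly = -149.69 − (50.34) = -200.03 mGal
Complete Bouguer anomaly = -200.03 + 5.14 = -194.89 mGal

-194.9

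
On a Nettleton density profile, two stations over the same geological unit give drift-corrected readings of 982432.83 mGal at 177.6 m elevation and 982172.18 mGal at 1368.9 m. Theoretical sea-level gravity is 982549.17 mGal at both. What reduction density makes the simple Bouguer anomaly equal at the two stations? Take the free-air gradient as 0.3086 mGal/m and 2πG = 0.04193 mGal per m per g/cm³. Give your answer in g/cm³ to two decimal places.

Δg_obs = 982172.18 − 982432.83 = -260.65 mGal over Δh = 1368.9 − 177.6 = 1191.3 m
Equal Bouguer anomalies ⇒ Δg_obs + (0.3086 − 0.04193ρ)·Δh = 0
0.3086 − 0.04193ρ = −Δg_obs/Δh = 0.21879
ρ = (0.3086 − 0.21879) / 0.04193 = 2.14 g/cm³

2.14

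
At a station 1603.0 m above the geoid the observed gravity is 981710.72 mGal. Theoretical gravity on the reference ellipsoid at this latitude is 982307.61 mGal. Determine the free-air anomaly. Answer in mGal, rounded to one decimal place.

-102.2

Free-air correction = 0.3086 × 1603.0 = 494.69 mGal
Free-air anomaly = 981710.72 − 982307.61 + (494.69) = -102.20 mGal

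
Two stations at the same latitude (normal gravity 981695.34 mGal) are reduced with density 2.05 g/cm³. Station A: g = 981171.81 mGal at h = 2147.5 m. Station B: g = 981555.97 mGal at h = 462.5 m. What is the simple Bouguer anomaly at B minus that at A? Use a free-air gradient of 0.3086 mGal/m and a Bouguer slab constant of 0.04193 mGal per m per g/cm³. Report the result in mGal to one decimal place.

Δg_SB(A) = 981171.81 − 981695.34 + 0.3086×2147.5 − 0.04193×2.05×2147.5 = -45.40 mGal
Δg_SB(B) = 981555.97 − 981695.34 + 0.3086×462.5 − 0.04193×2.05×462.5 = -36.40 mGal
Difference = -36.40 − (-45.40) = 9.00 mGal

9.0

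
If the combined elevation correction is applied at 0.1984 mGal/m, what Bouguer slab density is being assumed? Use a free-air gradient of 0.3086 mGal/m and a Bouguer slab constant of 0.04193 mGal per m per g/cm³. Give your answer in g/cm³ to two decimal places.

2.63

0.1984 = 0.3086 − 0.04193 × ρ
ρ = (0.3086 − 0.1984) / 0.04193 = 2.63 g/cm³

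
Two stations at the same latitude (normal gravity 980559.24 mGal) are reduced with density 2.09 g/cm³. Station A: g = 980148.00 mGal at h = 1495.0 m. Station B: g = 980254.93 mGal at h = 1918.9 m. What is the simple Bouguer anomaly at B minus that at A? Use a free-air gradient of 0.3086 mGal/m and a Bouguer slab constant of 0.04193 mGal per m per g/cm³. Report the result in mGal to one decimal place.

200.6

Δg_SB(A) = 980148.00 − 980559.24 + 0.3086×1495.0 − 0.04193×2.09×1495.0 = -80.90 mGal
Δg_SB(B) = 980254.93 − 980559.24 + 0.3086×1918.9 − 0.04193×2.09×1918.9 = 119.70 mGal
Difference = 119.70 − (-80.90) = 200.60 mGal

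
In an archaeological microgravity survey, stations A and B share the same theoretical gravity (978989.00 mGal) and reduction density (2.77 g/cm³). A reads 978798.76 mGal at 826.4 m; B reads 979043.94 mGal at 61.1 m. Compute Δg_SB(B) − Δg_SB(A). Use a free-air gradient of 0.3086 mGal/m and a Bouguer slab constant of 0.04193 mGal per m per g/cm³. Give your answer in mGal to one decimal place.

97.9

Δg_SB(A) = 978798.76 − 978989.00 + 0.3086×826.4 − 0.04193×2.77×826.4 = -31.20 mGal
Δg_SB(B) = 979043.94 − 978989.00 + 0.3086×61.1 − 0.04193×2.77×61.1 = 66.70 mGal
Difference = 66.70 − (-31.20) = 97.90 mGal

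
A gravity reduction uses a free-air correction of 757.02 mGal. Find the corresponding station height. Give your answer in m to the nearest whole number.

h = 757.02 / 0.3086 = 2453.08 m

2453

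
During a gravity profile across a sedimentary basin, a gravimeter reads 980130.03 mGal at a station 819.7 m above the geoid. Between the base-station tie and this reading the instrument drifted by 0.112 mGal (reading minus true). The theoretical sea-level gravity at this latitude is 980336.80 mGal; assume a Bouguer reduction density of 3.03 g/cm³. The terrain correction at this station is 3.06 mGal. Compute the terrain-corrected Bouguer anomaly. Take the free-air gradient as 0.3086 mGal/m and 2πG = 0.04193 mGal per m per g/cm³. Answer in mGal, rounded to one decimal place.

Drift-corrected reading = 980130.03 − (0.112) = 980129.918 mGal
Free-air correction = 0.3086 × 819.7 = 252.96 mGal
Free-air anomaly = 980129.918 − 980336.80 + (252.96) = 46.078 mGal
Bouguer slab correction = 0.04193 × 3.03 × 819.7 = 104.14 mGal
Simple Bouguer anomaly = 46.078 − (104.14) = -58.062 mGal
Complete Bouguer anomaly = -58.062 + 3.06 = -55.002 mGal

-55.0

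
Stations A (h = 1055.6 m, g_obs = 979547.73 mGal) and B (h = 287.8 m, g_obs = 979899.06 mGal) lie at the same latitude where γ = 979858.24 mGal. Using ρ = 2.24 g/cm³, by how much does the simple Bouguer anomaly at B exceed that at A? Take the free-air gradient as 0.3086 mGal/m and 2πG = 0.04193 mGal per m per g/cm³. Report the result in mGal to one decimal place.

186.5

Δg_SB(A) = 979547.73 − 979858.24 + 0.3086×1055.6 − 0.04193×2.24×1055.6 = -83.90 mGal
Δg_SB(B) = 979899.06 − 979858.24 + 0.3086×287.8 − 0.04193×2.24×287.8 = 102.60 mGal
Difference = 102.60 − (-83.90) = 186.50 mGal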